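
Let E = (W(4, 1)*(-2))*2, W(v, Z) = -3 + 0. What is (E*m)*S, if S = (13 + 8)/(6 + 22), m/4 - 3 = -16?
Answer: -468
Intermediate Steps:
W(v, Z) = -3
m = -52 (m = 12 + 4*(-16) = 12 - 64 = -52)
S = ¾ (S = 21/28 = 21*(1/28) = ¾ ≈ 0.75000)
E = 12 (E = -3*(-2)*2 = 6*2 = 12)
(E*m)*S = (12*(-52))*(¾) = -624*¾ = -468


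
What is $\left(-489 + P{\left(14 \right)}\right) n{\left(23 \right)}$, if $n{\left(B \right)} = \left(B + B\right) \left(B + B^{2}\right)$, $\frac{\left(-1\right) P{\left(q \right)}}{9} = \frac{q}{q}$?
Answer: $-12645216$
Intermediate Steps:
$P{\left(q \right)} = -9$ ($P{\left(q \right)} = - 9 \frac{q}{q} = \left(-9\right) 1 = -9$)
$n{\left(B \right)} = 2 B \left(B + B^{2}\right)$
$\left(-489 + P{\left(14 \right)}\right) n{\left(23 \right)} = \left(-489 - 9\right) 2 \cdot 23^{2} \left(1 + 23\right) = - 498 \cdot 2 \cdot 529 \cdot 24 = \left(-498\right) 25392 = -12645216$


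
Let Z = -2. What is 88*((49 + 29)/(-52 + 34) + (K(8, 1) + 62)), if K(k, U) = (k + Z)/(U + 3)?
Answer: 15620/3 ≈ 5206.7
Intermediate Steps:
K(k, U) = (-2 + k)/(3 + U) (K(k, U) = (k - 2)/(U + 3) = (-2 + k)/(3 + U))
88*((49 + 29)/(-52 + 34) + (K(8, 1) + 62)) = 88*((49 + 29)/(-52 + 34) + ((-2 + 8)/(3 + 1) + 62)) = 88*(78/(-18) + (6/4 + 62)) = 88*(78*(-1/18) + ((¼)*6 + 62)) = 88*(-13/3 + (3/2 + 62)) = 88*(-13/3 + 127/2) = 88*(355/6) = 15620/3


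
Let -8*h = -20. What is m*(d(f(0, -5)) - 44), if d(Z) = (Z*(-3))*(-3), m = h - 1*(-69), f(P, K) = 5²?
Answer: 25883/2 ≈ 12942.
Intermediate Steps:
h = 5/2 (h = -⅛*(-20) = 5/2 ≈ 2.5000)
f(P, K) = 25
m = 143/2 (m = 5/2 - 1*(-69) = 5/2 + 69 = 143/2 ≈ 71.500)
d(Z) = 9*Z (d(Z) = -3*Z*(-3) = 9*Z)
m*(d(f(0, -5)) - 44) = 143*(9*25 - 44)/2 = 143*(225 - 44)/2 = (143/2)*181 = 25883/2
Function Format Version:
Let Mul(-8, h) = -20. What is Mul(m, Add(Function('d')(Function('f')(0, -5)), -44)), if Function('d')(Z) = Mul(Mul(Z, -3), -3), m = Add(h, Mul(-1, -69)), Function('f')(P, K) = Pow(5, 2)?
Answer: Rational(25883, 2) ≈ 12942.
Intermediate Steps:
h = Rational(5, 2) (h = Mul(Rational(-1, 8), -20) = Rational(5, 2) ≈ 2.5000)
Function('f')(P, K) = 25
m = Rational(143, 2) (m = Add(Rational(5, 2), Mul(-1, -69)) = Add(Rational(5, 2), 69) = Rational(143, 2) ≈ 71.500)
Function('d')(Z) = Mul(9, Z) (Function('d')(Z) = Mul(Mul(-3, Z), -3) = Mul(9, Z))
Mul(m, Add(Function('d')(Function('f')(0, -5)), -44)) = Mul(Rational(143, 2), Add(Mul(9, 25), -44)) = Mul(Rational(143, 2), Add(225, -44)) = Mul(Rational(143, 2), 181) = Rational(25883, 2)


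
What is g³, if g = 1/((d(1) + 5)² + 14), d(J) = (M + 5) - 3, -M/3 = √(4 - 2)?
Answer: 1905/38272753 + 36106*√2/1033364331 ≈ 9.9187e-5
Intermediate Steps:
M = -3*√2 (M = -3*√(4 - 2) = -3*√2 ≈ -4.2426)
d(J) = 2 - 3*√2 (d(J) = (-3*√2 + 5) - 3 = (5 - 3*√2) - 3 = 2 - 3*√2)
g = 1/(14 + (7 - 3*√2)²) (g = 1/(((2 - 3*√2) + 5)² + 14) = 1/((7 - 3*√2)² + 14) = 1/(14 + (7 - 3*√2)²) ≈ 0.046290)
g³ = (9/337 + 14*√2/1011)³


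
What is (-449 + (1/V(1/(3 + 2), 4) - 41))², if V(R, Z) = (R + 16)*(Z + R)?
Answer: 694663906225/2893401 ≈ 2.4009e+5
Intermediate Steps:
V(R, Z) = (16 + R)*(R + Z)
(-449 + (1/V(1/(3 + 2), 4) - 41))² = (-449 + (1/((1/(3 + 2))² + 16/(3 + 2) + 16*4 + 4/(3 + 2)) - 41))² = (-449 + (1/((1/5)² + 16/5 + 64 + 4/5) - 41))² = (-449 + (1/((⅕)² + 16*(⅕) + 64 + (⅕)*4) - 41))² = (-449 + (1/(1/25 + 16/5 + 64 + ⅘) - 41))² = (-449 + (1/(1701/25) - 41))² = (-449 + (25/1701 - 41))² = (-449 - 69716/1701)² = (-833465/1701)² = 694663906225/2893401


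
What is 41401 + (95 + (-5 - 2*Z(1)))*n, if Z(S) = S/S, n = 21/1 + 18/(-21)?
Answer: 302215/7 ≈ 43174.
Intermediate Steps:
n = 141/7 (n = 21*1 + 18*(-1/21) = 21 - 6/7 = 141/7 ≈ 20.143)
Z(S) = 1
41401 + (95 + (-5 - 2*Z(1)))*n = 41401 + (95 + (-5 - 2*1))*(141/7) = 41401 + (95 + (-5 - 2))*(141/7) = 41401 + (95 - 7)*(141/7) = 41401 + 88*(141/7) = 41401 + 12408/7 = 302215/7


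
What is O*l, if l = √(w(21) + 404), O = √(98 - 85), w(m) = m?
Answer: 5*√221 ≈ 74.330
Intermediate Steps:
O = √13 ≈ 3.6056
l = 5*√17 (l = √(21 + 404) = √425 = 5*√17 ≈ 20.616)
O*l = √13*(5*√17) = 5*√221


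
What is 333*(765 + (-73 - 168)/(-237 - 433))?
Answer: 170759403/670 ≈ 2.5486e+5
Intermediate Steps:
333*(765 + (-73 - 168)/(-237 - 433)) = 333*(765 - 241/(-670)) = 333*(765 - 241*(-1/670)) = 333*(765 + 241/670) = 333*(512791/670) = 170759403/670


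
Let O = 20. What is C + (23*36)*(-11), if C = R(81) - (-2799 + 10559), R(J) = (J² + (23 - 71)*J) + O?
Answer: -14175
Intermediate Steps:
R(J) = 20 + J² - 48*J (R(J) = (J² + (23 - 71)*J) + 20 = (J² - 48*J) + 20 = 20 + J² - 48*J)
C = -5067 (C = (20 + 81² - 48*81) - (-2799 + 10559) = (20 + 6561 - 3888) - 1*7760 = 2693 - 7760 = -5067)
C + (23*36)*(-11) = -5067 + (23*36)*(-11) = -5067 + 828*(-11) = -5067 - 9108 = -14175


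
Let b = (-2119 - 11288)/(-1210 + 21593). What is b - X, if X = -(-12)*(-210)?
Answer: 471117/187 ≈ 2519.3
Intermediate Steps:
b = -123/187 (b = -13407/20383 = -13407*1/20383 = -123/187 ≈ -0.65775)
X = -2520 (X = -12*210 = -2520)
b - X = -123/187 - 1*(-2520) = -123/187 + 2520 = 471117/187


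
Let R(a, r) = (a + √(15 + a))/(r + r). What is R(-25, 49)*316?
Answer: -3950/49 + 158*I*√10/49 ≈ -80.612 + 10.197*I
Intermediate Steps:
R(a, r) = (a + √(15 + a))/(2*r) (R(a, r) = (a + √(15 + a))/((2*r)) = (a + √(15 + a))*(1/(2*r)) = (a + √(15 + a))/(2*r))
R(-25, 49)*316 = ((½)*(-25 + √(15 - 25))/49)*316 = ((½)*(1/49)*(-25 + √(-10)))*316 = ((½)*(1/49)*(-25 + I*√10))*316 = (-25/98 + I*√10/98)*316 = -3950/49 + 158*I*√10/49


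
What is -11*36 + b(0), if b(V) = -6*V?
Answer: -396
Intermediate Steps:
-11*36 + b(0) = -11*36 - 6*0 = -396 + 0 = -396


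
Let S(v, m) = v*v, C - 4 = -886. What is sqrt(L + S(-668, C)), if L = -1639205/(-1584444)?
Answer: sqrt(333005750549331)/27318 ≈ 668.00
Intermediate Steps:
C = -882 (C = 4 - 886 = -882)
S(v, m) = v**2
L = 1639205/1584444 (L = -1639205*(-1/1584444) = 1639205/1584444 ≈ 1.0346)
sqrt(L + S(-668, C)) = sqrt(1639205/1584444 + (-668)**2) = sqrt(1639205/1584444 + 446224) = sqrt(707018578661/1584444) = sqrt(333005750549331)/27318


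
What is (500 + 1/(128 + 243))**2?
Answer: 34410621001/137641 ≈ 2.5000e+5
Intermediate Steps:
(500 + 1/(128 + 243))**2 = (500 + 1/371)**2 = (185501/371)**2 = 34410621001/137641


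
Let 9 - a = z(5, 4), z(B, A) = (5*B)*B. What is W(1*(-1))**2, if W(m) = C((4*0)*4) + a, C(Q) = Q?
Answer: 13456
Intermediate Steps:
z(B, A) = 5*B**2
a = -116 (a = 9 - 5*5**2 = 9 - 5*25 = 9 - 1*125 = 9 - 125 = -116)
W(m) = -116 (W(m) = (4*0)*4 - 116 = 0*4 - 116 = 0 - 116 = -116)
W(1*(-1))**2 = (-116)**2 = 13456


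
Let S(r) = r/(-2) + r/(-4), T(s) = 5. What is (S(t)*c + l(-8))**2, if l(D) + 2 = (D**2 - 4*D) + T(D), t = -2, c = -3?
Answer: 35721/4 ≈ 8930.3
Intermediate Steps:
l(D) = 3 + D**2 - 4*D (l(D) = -2 + ((D**2 - 4*D) + 5) = -2 + (5 + D**2 - 4*D) = 3 + D**2 - 4*D)
S(r) = -3*r/4 (S(r) = r*(-1/2) + r*(-1/4) = -r/2 - r/4 = -3*r/4)
(S(t)*c + l(-8))**2 = (-3/4*(-2)*(-3) + (3 + (-8)**2 - 4*(-8)))**2 = ((3/2)*(-3) + (3 + 64 + 32))**2 = (-9/2 + 99)**2 = (189/2)**2 = 35721/4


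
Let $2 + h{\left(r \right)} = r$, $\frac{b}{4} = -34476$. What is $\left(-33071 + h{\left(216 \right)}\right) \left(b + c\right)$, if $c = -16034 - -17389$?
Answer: $4486590493$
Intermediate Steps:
$b = -137904$ ($b = 4 \left(-34476\right) = -137904$)
$h{\left(r \right)} = -2 + r$
$c = 1355$ ($c = -16034 + 17389 = 1355$)
$\left(-33071 + h{\left(216 \right)}\right) \left(b + c\right) = \left(-33071 + \left(-2 + 216\right)\right) \left(-137904 + 1355\right) = \left(-33071 + 214\right) \left(-136549\right) = \left(-32857\right) \left(-136549\right) = 4486590493$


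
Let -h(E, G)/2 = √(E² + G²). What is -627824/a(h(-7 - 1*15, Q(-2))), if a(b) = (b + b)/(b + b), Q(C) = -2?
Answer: -627824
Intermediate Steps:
h(E, G) = -2*√(E² + G²)
a(b) = 1 (a(b) = (2*b)/((2*b)) = (2*b)*(1/(2*b)) = 1)
-627824/a(h(-7 - 1*15, Q(-2))) = -627824/1 = -627824*1 = -627824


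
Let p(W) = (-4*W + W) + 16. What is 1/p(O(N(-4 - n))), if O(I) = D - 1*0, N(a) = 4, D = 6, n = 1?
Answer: -½ ≈ -0.50000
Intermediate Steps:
O(I) = 6 (O(I) = 6 - 1*0 = 6 + 0 = 6)
p(W) = 16 - 3*W (p(W) = -3*W + 16 = 16 - 3*W)
1/p(O(N(-4 - n))) = 1/(16 - 3*6) = 1/(16 - 18) = 1/(-2) = -½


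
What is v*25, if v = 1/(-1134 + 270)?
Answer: -25/864 ≈ -0.028935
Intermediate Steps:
v = -1/864 (v = 1/(-864) = -1/864 ≈ -0.0011574)
v*25 = -1/864*25 = -25/864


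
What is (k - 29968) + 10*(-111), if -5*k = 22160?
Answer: -35510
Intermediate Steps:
k = -4432 (k = -⅕*22160 = -4432)
(k - 29968) + 10*(-111) = (-4432 - 29968) + 10*(-111) = -34400 - 1110 = -35510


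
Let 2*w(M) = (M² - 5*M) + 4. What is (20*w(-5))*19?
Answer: 10260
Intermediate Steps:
w(M) = 2 + M²/2 - 5*M/2 (w(M) = ((M² - 5*M) + 4)/2 = (4 + M² - 5*M)/2 = 2 + M²/2 - 5*M/2)
(20*w(-5))*19 = (20*(2 + (½)*(-5)² - 5/2*(-5)))*19 = (20*(2 + (½)*25 + 25/2))*19 = (20*(2 + 25/2 + 25/2))*19 = (20*27)*19 = 540*19 = 10260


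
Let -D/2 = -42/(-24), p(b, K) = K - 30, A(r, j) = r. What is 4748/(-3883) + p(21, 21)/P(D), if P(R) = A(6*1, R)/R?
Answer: 62551/15532 ≈ 4.0272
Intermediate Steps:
p(b, K) = -30 + K
D = -7/2 (D = -(-84)/(-24) = -(-84)*(-1)/24 = -2*7/4 = -7/2 ≈ -3.5000)
P(R) = 6/R (P(R) = (6*1)/R = 6/R)
4748/(-3883) + p(21, 21)/P(D) = 4748/(-3883) + (-30 + 21)/((6/(-7/2))) = 4748*(-1/3883) - 9/(6*(-2/7)) = -4748/3883 - 9/(-12/7) = -4748/3883 - 9*(-7/12) = -4748/3883 + 21/4 = 62551/15532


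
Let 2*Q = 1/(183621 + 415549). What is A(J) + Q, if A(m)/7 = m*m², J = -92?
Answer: -6531930845439/1198340 ≈ -5.4508e+6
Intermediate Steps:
A(m) = 7*m³ (A(m) = 7*(m*m²) = 7*m³)
Q = 1/1198340 (Q = 1/(2*(183621 + 415549)) = (½)/599170 = (½)*(1/599170) = 1/1198340 ≈ 8.3449e-7)
A(J) + Q = 7*(-92)³ + 1/1198340 = 7*(-778688) + 1/1198340 = -5450816 + 1/1198340 = -6531930845439/1198340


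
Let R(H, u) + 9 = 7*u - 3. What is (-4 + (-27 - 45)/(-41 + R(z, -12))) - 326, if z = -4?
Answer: -45138/137 ≈ -329.47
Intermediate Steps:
R(H, u) = -12 + 7*u (R(H, u) = -9 + (7*u - 3) = -9 + (-3 + 7*u) = -12 + 7*u)
(-4 + (-27 - 45)/(-41 + R(z, -12))) - 326 = (-4 + (-27 - 45)/(-41 + (-12 + 7*(-12)))) - 326 = (-4 - 72/(-41 + (-12 - 84))) - 326 = (-4 - 72/(-41 - 96)) - 326 = (-4 - 72/(-137)) - 326 = (-4 - 72*(-1/137)) - 326 = (-4 + 72/137) - 326 = -476/137 - 326 = -45138/137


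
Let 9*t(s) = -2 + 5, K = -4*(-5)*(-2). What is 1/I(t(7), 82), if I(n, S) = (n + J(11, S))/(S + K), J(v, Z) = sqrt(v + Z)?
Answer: -63/418 + 189*sqrt(93)/418 ≈ 4.2097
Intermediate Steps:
J(v, Z) = sqrt(Z + v)
K = -40 (K = 20*(-2) = -40)
t(s) = 1/3 (t(s) = (-2 + 5)/9 = (1/9)*3 = 1/3)
I(n, S) = (n + sqrt(11 + S))/(-40 + S) (I(n, S) = (n + sqrt(S + 11))/(S - 40) = (n + sqrt(11 + S))/(-40 + S))
1/I(t(7), 82) = 1/((1/3 + sqrt(11 + 82))/(-40 + 82)) = 1/((1/3 + sqrt(93))/42) = 1/(1/126 + sqrt(93)/42)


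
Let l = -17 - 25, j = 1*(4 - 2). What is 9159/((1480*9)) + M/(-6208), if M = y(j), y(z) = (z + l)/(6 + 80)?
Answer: 25470901/37038480 ≈ 0.68769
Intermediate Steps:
j = 2 (j = 1*2 = 2)
l = -42
y(z) = -21/43 + z/86 (y(z) = (z - 42)/(6 + 80) = (-42 + z)/86 = (-42 + z)*(1/86) = -21/43 + z/86)
M = -20/43 (M = -21/43 + (1/86)*2 = -21/43 + 1/43 = -20/43 ≈ -0.46512)
9159/((1480*9)) + M/(-6208) = 9159/((1480*9)) - 20/43/(-6208) = 9159/13320 - 20/43*(-1/6208) = 9159*(1/13320) + 5/66736 = 3053/4440 + 5/66736 = 25470901/37038480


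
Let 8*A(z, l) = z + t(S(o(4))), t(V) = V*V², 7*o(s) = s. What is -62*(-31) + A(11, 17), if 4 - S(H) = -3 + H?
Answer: 2684433/1372 ≈ 1956.6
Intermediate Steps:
o(s) = s/7
S(H) = 7 - H (S(H) = 4 - (-3 + H) = 4 + (3 - H) = 7 - H)
t(V) = V³
A(z, l) = 91125/2744 + z/8 (A(z, l) = (z + (7 - 4/7)³)/8 = (z + (45/7)³)/8 = (z + 91125/343)/8 = (91125/343 + z)/8 = 91125/2744 + z/8)
-62*(-31) + A(11, 17) = -62*(-31) + (91125/2744 + (⅛)*11) = 1922 + (91125/2744 + 11/8) = 1922 + 47449/1372 = 2684433/1372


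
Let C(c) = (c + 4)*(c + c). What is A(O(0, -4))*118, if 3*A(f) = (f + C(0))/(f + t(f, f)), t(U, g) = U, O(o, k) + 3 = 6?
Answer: 59/3 ≈ 19.667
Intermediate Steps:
O(o, k) = 3 (O(o, k) = -3 + 6 = 3)
C(c) = 2*c*(4 + c) (C(c) = (4 + c)*(2*c) = 2*c*(4 + c))
A(f) = 1/6 (A(f) = ((f + 2*0*(4 + 0))/(f + f))/3 = ((f + 2*0*4)/((2*f)))/3 = ((f + 0)*(1/(2*f)))/3 = (f*(1/(2*f)))/3 = (1/3)*(1/2) = 1/6)
A(O(0, -4))*118 = (1/6)*118 = 59/3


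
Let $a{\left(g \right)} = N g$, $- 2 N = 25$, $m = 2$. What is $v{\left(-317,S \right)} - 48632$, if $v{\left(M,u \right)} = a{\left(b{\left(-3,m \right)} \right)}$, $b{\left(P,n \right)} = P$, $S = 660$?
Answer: $- \frac{97189}{2} \approx -48595.0$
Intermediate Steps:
$N = - \frac{25}{2}$ ($N = \left(- \frac{1}{2}\right) 25 = - \frac{25}{2} \approx -12.5$)
$a{\left(g \right)} = - \frac{25 g}{2}$
$v{\left(M,u \right)} = \frac{75}{2}$ ($v{\left(M,u \right)} = \left(- \frac{25}{2}\right) \left(-3\right) = \frac{75}{2}$)
$v{\left(-317,S \right)} - 48632 = \frac{75}{2} - 48632 = - \frac{97189}{2}$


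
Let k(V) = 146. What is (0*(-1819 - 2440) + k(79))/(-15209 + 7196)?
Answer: -146/8013 ≈ -0.018220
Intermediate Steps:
(0*(-1819 - 2440) + k(79))/(-15209 + 7196) = (0*(-1819 - 2440) + 146)/(-15209 + 7196) = (0*(-4259) + 146)/(-8013) = (0 + 146)*(-1/8013) = 146*(-1/8013) = -146/8013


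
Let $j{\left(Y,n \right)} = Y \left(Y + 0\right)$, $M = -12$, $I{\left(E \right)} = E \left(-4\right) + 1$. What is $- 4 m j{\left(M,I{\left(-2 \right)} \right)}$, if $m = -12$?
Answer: $6912$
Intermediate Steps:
$I{\left(E \right)} = 1 - 4 E$ ($I{\left(E \right)} = - 4 E + 1 = 1 - 4 E$)
$j{\left(Y,n \right)} = Y^{2}$ ($j{\left(Y,n \right)} = Y Y = Y^{2}$)
$- 4 m j{\left(M,I{\left(-2 \right)} \right)} = \left(-4\right) \left(-12\right) \left(-12\right)^{2} = 48 \cdot 144 = 6912$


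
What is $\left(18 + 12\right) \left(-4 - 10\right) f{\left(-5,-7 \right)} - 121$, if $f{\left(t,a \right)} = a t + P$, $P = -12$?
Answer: $-9781$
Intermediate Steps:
$f{\left(t,a \right)} = -12 + a t$ ($f{\left(t,a \right)} = a t - 12 = -12 + a t$)
$\left(18 + 12\right) \left(-4 - 10\right) f{\left(-5,-7 \right)} - 121 = \left(18 + 12\right) \left(-4 - 10\right) \left(-12 - -35\right) - 121 = 30 \left(-14\right) \left(-12 + 35\right) - 121 = \left(-420\right) 23 - 121 = -9660 - 121 = -9781$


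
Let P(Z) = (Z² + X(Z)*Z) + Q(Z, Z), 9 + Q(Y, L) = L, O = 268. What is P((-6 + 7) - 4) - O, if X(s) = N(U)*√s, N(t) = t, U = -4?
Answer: -271 + 12*I*√3 ≈ -271.0 + 20.785*I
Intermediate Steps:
X(s) = -4*√s
Q(Y, L) = -9 + L
P(Z) = -9 + Z + Z² - 4*Z^(3/2) (P(Z) = (Z² + (-4*√Z)*Z) + (-9 + Z) = (Z² - 4*Z^(3/2)) + (-9 + Z) = -9 + Z + Z² - 4*Z^(3/2))
P((-6 + 7) - 4) - O = (-9 + ((-6 + 7) - 4) + ((-6 + 7) - 4)² - 4*((-6 + 7) - 4)^(3/2)) - 1*268 = (-9 + (1 - 4) + (1 - 4)² - 4*(1 - 4)^(3/2)) - 268 = (-9 - 3 + (-3)² - (-12)*I*√3) - 268 = (-9 - 3 + 9 - (-12)*I*√3) - 268 = (-9 - 3 + 9 + 12*I*√3) - 268 = (-3 + 12*I*√3) - 268 = -271 + 12*I*√3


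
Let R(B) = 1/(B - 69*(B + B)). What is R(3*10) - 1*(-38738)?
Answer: 159213179/4110 ≈ 38738.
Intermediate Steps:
R(B) = -1/(137*B) (R(B) = 1/(B - 138*B) = 1/(-137*B) = -1/(137*B))
R(3*10) - 1*(-38738) = -1/(137*(3*10)) - 1*(-38738) = -1/137/30 + 38738 = -1/137*1/30 + 38738 = -1/4110 + 38738 = 159213179/4110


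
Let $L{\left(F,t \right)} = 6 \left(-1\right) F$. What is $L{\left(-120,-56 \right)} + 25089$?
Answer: $25809$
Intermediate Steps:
$L{\left(F,t \right)} = - 6 F$
$L{\left(-120,-56 \right)} + 25089 = \left(-6\right) \left(-120\right) + 25089 = 720 + 25089 = 25809$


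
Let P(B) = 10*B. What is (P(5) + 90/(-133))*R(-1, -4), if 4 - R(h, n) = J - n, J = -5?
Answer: 32800/133 ≈ 246.62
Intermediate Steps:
R(h, n) = 9 + n (R(h, n) = 4 - (-5 - n) = 4 + (5 + n) = 9 + n)
(P(5) + 90/(-133))*R(-1, -4) = (10*5 + 90/(-133))*(9 - 4) = (50 + 90*(-1/133))*5 = (50 - 90/133)*5 = (6560/133)*5 = 32800/133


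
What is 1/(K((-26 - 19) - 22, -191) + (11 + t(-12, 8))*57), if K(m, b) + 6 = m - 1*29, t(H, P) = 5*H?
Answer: -1/2895 ≈ -0.00034542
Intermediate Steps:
K(m, b) = -35 + m (K(m, b) = -6 + (m - 1*29) = -6 + (m - 29) = -6 + (-29 + m) = -35 + m)
1/(K((-26 - 19) - 22, -191) + (11 + t(-12, 8))*57) = 1/((-35 + ((-26 - 19) - 22)) + (11 + 5*(-12))*57) = 1/((-35 + (-45 - 22)) + (11 - 60)*57) = 1/((-35 - 67) - 49*57) = 1/(-102 - 2793) = 1/(-2895) = -1/2895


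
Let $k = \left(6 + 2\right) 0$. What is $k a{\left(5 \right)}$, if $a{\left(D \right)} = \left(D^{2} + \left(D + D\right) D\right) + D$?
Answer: $0$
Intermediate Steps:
$k = 0$ ($k = 8 \cdot 0 = 0$)
$a{\left(D \right)} = D + 3 D^{2}$ ($a{\left(D \right)} = \left(D^{2} + 2 D D\right) + D = \left(D^{2} + 2 D^{2}\right) + D = 3 D^{2} + D = D + 3 D^{2}$)
$k a{\left(5 \right)} = 0 \cdot 5 \left(1 + 3 \cdot 5\right) = 0 \cdot 5 \left(1 + 15\right) = 0 \cdot 5 \cdot 16 = 0 \cdot 80 = 0$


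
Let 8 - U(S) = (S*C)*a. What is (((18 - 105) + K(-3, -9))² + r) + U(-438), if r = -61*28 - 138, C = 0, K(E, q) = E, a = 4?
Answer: 6262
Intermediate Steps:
U(S) = 8 (U(S) = 8 - S*0*4 = 8 - 0*4 = 8 - 1*0 = 8 + 0 = 8)
r = -1846 (r = -1708 - 138 = -1846)
(((18 - 105) + K(-3, -9))² + r) + U(-438) = (((18 - 105) - 3)² - 1846) + 8 = ((-87 - 3)² - 1846) + 8 = ((-90)² - 1846) + 8 = (8100 - 1846) + 8 = 6254 + 8 = 6262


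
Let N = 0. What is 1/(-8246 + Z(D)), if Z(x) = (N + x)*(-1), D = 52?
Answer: -1/8298 ≈ -0.00012051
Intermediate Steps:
Z(x) = -x (Z(x) = (0 + x)*(-1) = x*(-1) = -x)
1/(-8246 + Z(D)) = 1/(-8246 - 1*52) = 1/(-8246 - 52) = 1/(-8298) = -1/8298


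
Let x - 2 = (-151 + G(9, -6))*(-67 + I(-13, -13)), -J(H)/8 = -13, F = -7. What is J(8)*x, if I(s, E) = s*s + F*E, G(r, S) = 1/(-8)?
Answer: -3033173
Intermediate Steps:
J(H) = 104 (J(H) = -8*(-13) = 104)
G(r, S) = -1/8
I(s, E) = s**2 - 7*E (I(s, E) = s*s - 7*E = s**2 - 7*E)
x = -233321/8 (x = 2 + (-151 - 1/8)*(-67 + ((-13)**2 - 7*(-13))) = 2 - 1209*(-67 + (169 + 91))/8 = 2 - 1209*(-67 + 260)/8 = 2 - 1209/8*193 = 2 - 233337/8 = -233321/8 ≈ -29165.)
J(8)*x = 104*(-233321/8) = -3033173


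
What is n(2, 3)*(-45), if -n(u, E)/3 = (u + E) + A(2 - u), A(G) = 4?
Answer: 1215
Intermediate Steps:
n(u, E) = -12 - 3*E - 3*u (n(u, E) = -3*((u + E) + 4) = -3*((E + u) + 4) = -3*(4 + E + u) = -12 - 3*E - 3*u)
n(2, 3)*(-45) = (-12 - 3*3 - 3*2)*(-45) = (-12 - 9 - 6)*(-45) = -27*(-45) = 1215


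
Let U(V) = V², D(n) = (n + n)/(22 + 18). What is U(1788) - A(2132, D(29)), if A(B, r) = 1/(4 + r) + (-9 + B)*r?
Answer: 6962626717/2180 ≈ 3.1939e+6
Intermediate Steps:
D(n) = n/20 (D(n) = (2*n)/40 = (2*n)*(1/40) = n/20)
A(B, r) = 1/(4 + r) + r*(-9 + B)
U(1788) - A(2132, D(29)) = 1788² - (1 - 9*29/5 - 9*((1/20)*29)² + 2132*((1/20)*29)² + 4*2132*((1/20)*29))/(4 + (1/20)*29) = 3196944 - (1 - 36*29/20 - 9*(29/20)² + 2132*(29/20)² + 4*2132*(29/20))/(4 + 29/20) = 3196944 - (1 - 261/5 - 9*841/400 + 2132*(841/400) + 61828/5)/109/20 = 3196944 - 20*(1 - 261/5 - 7569/400 + 448253/100 + 61828/5)/109 = 3196944 - 20*6711203/(109*400) = 3196944 - 1*6711203/2180 = 3196944 - 6711203/2180 = 6962626717/2180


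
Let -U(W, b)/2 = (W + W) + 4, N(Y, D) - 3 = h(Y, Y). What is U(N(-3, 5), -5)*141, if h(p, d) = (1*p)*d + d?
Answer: -6204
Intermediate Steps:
h(p, d) = d + d*p (h(p, d) = p*d + d = d*p + d = d + d*p)
N(Y, D) = 3 + Y*(1 + Y)
U(W, b) = -8 - 4*W (U(W, b) = -2*((W + W) + 4) = -2*(2*W + 4) = -2*(4 + 2*W) = -8 - 4*W)
U(N(-3, 5), -5)*141 = (-8 - 4*(3 - 3*(1 - 3)))*141 = (-8 - 4*(3 - 3*(-2)))*141 = (-8 - 4*(3 + 6))*141 = (-8 - 4*9)*141 = (-8 - 36)*141 = -44*141 = -6204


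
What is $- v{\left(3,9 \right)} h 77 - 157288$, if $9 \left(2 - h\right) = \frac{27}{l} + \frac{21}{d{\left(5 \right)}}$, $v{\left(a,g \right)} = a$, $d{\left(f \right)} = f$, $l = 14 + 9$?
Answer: $- \frac{18125388}{115} \approx -1.5761 \cdot 10^{5}$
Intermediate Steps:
$l = 23$
$h = \frac{484}{345}$ ($h = 2 - \frac{\frac{27}{23} + \frac{21}{5}}{9} = 2 - \frac{206}{345} = \frac{484}{345} \approx 1.4029$)
$- v{\left(3,9 \right)} h 77 - 157288 = - 3 \cdot \frac{484}{345} \cdot 77 - 157288 = - \frac{484 \cdot 77}{115} - 157288 = \left(-1\right) \frac{37268}{115} - 157288 = - \frac{37268}{115} - 157288 = - \frac{18125388}{115}$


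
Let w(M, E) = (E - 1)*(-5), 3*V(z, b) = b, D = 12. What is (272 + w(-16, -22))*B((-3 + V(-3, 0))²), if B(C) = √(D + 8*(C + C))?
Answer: 774*√39 ≈ 4833.6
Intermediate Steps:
V(z, b) = b/3
w(M, E) = 5 - 5*E (w(M, E) = (-1 + E)*(-5) = 5 - 5*E)
B(C) = √(12 + 16*C) (B(C) = √(12 + 8*(C + C)) = √(12 + 8*(2*C)) = √(12 + 16*C))
(272 + w(-16, -22))*B((-3 + V(-3, 0))²) = (272 + (5 - 5*(-22)))*(2*√(3 + 4*(-3 + (⅓)*0)²)) = (272 + (5 + 110))*(2*√(3 + 4*(-3 + 0)²)) = (272 + 115)*(2*√(3 + 4*(-3)²)) = 387*(2*√(3 + 4*9)) = 387*(2*√(3 + 36)) = 387*(2*√39) = 774*√39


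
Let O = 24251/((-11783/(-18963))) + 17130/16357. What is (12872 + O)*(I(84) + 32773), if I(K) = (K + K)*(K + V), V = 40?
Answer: 536221661187133615/192734531 ≈ 2.7822e+9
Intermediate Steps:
O = 7522323452331/192734531 (O = 24251/((-11783*(-1/18963))) + 17130*(1/16357) = 24251/(11783/18963) + 17130/16357 = 24251*(18963/11783) + 17130/16357 = 459871713/11783 + 17130/16357 = 7522323452331/192734531 ≈ 39029.)
I(K) = 2*K*(40 + K) (I(K) = (K + K)*(K + 40) = (2*K)*(40 + K) = 2*K*(40 + K))
(12872 + O)*(I(84) + 32773) = (12872 + 7522323452331/192734531)*(2*84*(40 + 84) + 32773) = 10003202335363*(2*84*124 + 32773)/192734531 = 10003202335363*(20832 + 32773)/192734531 = (10003202335363/192734531)*53605 = 536221661187133615/192734531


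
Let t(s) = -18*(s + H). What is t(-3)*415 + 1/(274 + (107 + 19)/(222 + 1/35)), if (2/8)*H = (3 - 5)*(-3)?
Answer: -334707863909/2133664 ≈ -1.5687e+5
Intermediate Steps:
H = 24 (H = 4*((3 - 5)*(-3)) = 4*(-2*(-3)) = 4*6 = 24)
t(s) = -432 - 18*s (t(s) = -18*(s + 24) = -18*(24 + s) = -432 - 18*s)
t(-3)*415 + 1/(274 + (107 + 19)/(222 + 1/35)) = (-432 - 18*(-3))*415 + 1/(274 + (107 + 19)/(222 + 1/35)) = (-432 + 54)*415 + 1/(274 + 126/(222 + 1/35)) = -378*415 + 1/(274 + 126/(7771/35)) = -156870 + 1/(274 + 126*(35/7771)) = -156870 + 1/(274 + 4410/7771) = -156870 + 1/(2133664/7771) = -156870 + 7771/2133664 = -334707863909/2133664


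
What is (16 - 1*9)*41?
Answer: 287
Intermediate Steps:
(16 - 1*9)*41 = (16 - 9)*41 = 7*41 = 287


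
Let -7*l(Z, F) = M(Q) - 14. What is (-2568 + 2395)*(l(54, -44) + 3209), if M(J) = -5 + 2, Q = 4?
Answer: -3889040/7 ≈ -5.5558e+5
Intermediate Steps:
M(J) = -3
l(Z, F) = 17/7 (l(Z, F) = -(-3 - 14)/7 = -1/7*(-17) = 17/7)
(-2568 + 2395)*(l(54, -44) + 3209) = (-2568 + 2395)*(17/7 + 3209) = -173*22480/7 = -3889040/7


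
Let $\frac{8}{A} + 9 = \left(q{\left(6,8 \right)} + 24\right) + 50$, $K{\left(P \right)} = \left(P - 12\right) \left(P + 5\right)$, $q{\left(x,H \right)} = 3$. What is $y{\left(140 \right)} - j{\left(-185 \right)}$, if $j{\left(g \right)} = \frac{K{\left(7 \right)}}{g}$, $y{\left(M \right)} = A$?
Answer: $- \frac{130}{629} \approx -0.20668$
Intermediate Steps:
$K{\left(P \right)} = \left(-12 + P\right) \left(5 + P\right)$
$A = \frac{2}{17}$ ($A = \frac{8}{-9 + \left(\left(3 + 24\right) + 50\right)} = \frac{8}{-9 + \left(27 + 50\right)} = \frac{8}{-9 + 77} = \frac{8}{68} = 8 \cdot \frac{1}{68} = \frac{2}{17} \approx 0.11765$)
$y{\left(M \right)} = \frac{2}{17}$
$j{\left(g \right)} = - \frac{60}{g}$ ($j{\left(g \right)} = \frac{-60 + 7^{2} - 49}{g} = \frac{-60 + 49 - 49}{g} = - \frac{60}{g}$)
$y{\left(140 \right)} - j{\left(-185 \right)} = \frac{2}{17} - - \frac{60}{-185} = \frac{2}{17} - \left(-60\right) \left(- \frac{1}{185}\right) = \frac{2}{17} - \frac{12}{37} = - \frac{130}{629}$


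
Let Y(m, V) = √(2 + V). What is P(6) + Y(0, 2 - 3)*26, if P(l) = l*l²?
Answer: 242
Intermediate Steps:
P(l) = l³
P(6) + Y(0, 2 - 3)*26 = 6³ + √(2 + (2 - 3))*26 = 216 + √(2 - 1)*26 = 216 + √1*26 = 216 + 1*26 = 216 + 26 = 242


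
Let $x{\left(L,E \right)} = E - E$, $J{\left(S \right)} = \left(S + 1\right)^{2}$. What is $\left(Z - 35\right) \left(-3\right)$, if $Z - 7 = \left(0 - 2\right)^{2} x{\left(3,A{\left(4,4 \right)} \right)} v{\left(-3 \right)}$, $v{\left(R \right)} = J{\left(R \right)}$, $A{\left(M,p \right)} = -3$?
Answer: $84$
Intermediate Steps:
$J{\left(S \right)} = \left(1 + S\right)^{2}$
$x{\left(L,E \right)} = 0$
$v{\left(R \right)} = \left(1 + R\right)^{2}$
$Z = 7$ ($Z = 7 + \left(0 - 2\right)^{2} \cdot 0 \left(1 - 3\right)^{2} = 7 + \left(-2\right)^{2} \cdot 0 \left(-2\right)^{2} = 7 + 4 \cdot 0 \cdot 4 = 7 + 0 \cdot 4 = 7 + 0 = 7$)
$\left(Z - 35\right) \left(-3\right) = \left(7 - 35\right) \left(-3\right) = \left(-28\right) \left(-3\right) = 84$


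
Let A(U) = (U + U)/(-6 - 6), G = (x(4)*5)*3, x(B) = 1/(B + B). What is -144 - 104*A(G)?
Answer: -223/2 ≈ -111.50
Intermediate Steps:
x(B) = 1/(2*B)
G = 15/8 (G = (((½)/4)*5)*3 = (((½)*(¼))*5)*3 = ((⅛)*5)*3 = (5/8)*3 = 15/8 ≈ 1.8750)
A(U) = -U/6 (A(U) = (2*U)/(-12) = (2*U)*(-1/12) = -U/6)
-144 - 104*A(G) = -144 - (-52)*15/(3*8) = -144 - 104*(-5/16) = -144 + 65/2 = -223/2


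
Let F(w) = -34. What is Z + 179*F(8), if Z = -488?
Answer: -6574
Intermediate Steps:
Z + 179*F(8) = -488 + 179*(-34) = -488 - 6086 = -6574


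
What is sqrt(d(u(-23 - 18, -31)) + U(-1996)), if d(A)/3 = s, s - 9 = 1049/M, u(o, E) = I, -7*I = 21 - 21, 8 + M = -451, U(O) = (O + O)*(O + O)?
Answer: sqrt(41449754858)/51 ≈ 3992.0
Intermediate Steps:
U(O) = 4*O**2 (U(O) = (2*O)*(2*O) = 4*O**2)
M = -459 (M = -8 - 451 = -459)
I = 0 (I = -(21 - 21)/7 = -1/7*0 = 0)
u(o, E) = 0
s = 3082/459 (s = 9 + 1049/(-459) = 9 + 1049*(-1/459) = 9 - 1049/459 = 3082/459 ≈ 6.7146)
d(A) = 3082/153 (d(A) = 3*(3082/459) = 3082/153)
sqrt(d(u(-23 - 18, -31)) + U(-1996)) = sqrt(3082/153 + 4*(-1996)**2) = sqrt(3082/153 + 4*3984016) = sqrt(3082/153 + 15936064) = sqrt(2438220874/153) = sqrt(41449754858)/51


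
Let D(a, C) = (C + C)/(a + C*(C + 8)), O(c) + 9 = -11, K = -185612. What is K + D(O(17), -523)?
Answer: -49989952946/269325 ≈ -1.8561e+5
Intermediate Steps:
O(c) = -20 (O(c) = -9 - 11 = -20)
D(a, C) = 2*C/(a + C*(8 + C)) (D(a, C) = (2*C)/(a + C*(8 + C)) = 2*C/(a + C*(8 + C)))
K + D(O(17), -523) = -185612 + 2*(-523)/(-20 + (-523)² + 8*(-523)) = -185612 + 2*(-523)/(-20 + 273529 - 4184) = -185612 + 2*(-523)/269325 = -185612 + 2*(-523)*(1/269325) = -185612 - 1046/269325 = -49989952946/269325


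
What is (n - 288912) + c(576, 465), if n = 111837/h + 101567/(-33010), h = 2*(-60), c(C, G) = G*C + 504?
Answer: -2839262967/132040 ≈ -21503.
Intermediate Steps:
c(C, G) = 504 + C*G (c(C, G) = C*G + 504 = 504 + C*G)
h = -120
n = -123464247/132040 (n = 111837/(-120) + 101567/(-33010) = 111837*(-1/120) + 101567*(-1/33010) = -37279/40 - 101567/33010 = -123464247/132040 ≈ -935.05)
(n - 288912) + c(576, 465) = (-123464247/132040 - 288912) + (504 + 576*465) = -38271404727/132040 + (504 + 267840) = -38271404727/132040 + 268344 = -2839262967/132040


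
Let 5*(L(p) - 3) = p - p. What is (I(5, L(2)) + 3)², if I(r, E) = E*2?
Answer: 81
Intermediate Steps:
L(p) = 3 (L(p) = 3 + (p - p)/5 = 3 + (⅕)*0 = 3 + 0 = 3)
I(r, E) = 2*E
(I(5, L(2)) + 3)² = (2*3 + 3)² = (6 + 3)² = 9² = 81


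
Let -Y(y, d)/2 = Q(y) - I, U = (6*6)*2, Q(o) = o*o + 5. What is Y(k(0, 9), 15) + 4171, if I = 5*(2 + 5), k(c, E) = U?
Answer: -6137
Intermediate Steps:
Q(o) = 5 + o² (Q(o) = o² + 5 = 5 + o²)
U = 72 (U = 36*2 = 72)
k(c, E) = 72
I = 35 (I = 5*7 = 35)
Y(y, d) = 60 - 2*y² (Y(y, d) = -2*((5 + y²) - 1*35) = -2*((5 + y²) - 35) = -2*(-30 + y²) = 60 - 2*y²)
Y(k(0, 9), 15) + 4171 = (60 - 2*72²) + 4171 = (60 - 2*5184) + 4171 = (60 - 10368) + 4171 = -10308 + 4171 = -6137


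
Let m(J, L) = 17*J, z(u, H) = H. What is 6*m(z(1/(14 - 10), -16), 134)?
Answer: -1632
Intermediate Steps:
6*m(z(1/(14 - 10), -16), 134) = 6*(17*(-16)) = 6*(-272) = -1632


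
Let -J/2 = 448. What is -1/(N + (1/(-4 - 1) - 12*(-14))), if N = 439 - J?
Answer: -5/7514 ≈ -0.00066542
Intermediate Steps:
J = -896 (J = -2*448 = -896)
N = 1335 (N = 439 - 1*(-896) = 439 + 896 = 1335)
-1/(N + (1/(-4 - 1) - 12*(-14))) = -1/(1335 + (1/(-4 - 1) - 12*(-14))) = -1/(1335 + (1/(-5) + 168)) = -1/(1335 + (-⅕ + 168)) = -1/(1335 + 839/5) = -1/7514/5 = -1*5/7514 = -5/7514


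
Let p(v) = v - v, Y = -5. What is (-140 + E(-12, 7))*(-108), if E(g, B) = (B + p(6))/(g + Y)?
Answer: 257796/17 ≈ 15164.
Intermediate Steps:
p(v) = 0
E(g, B) = B/(-5 + g) (E(g, B) = (B + 0)/(g - 5) = B/(-5 + g))
(-140 + E(-12, 7))*(-108) = (-140 + 7/(-5 - 12))*(-108) = (-140 + 7/(-17))*(-108) = (-140 + 7*(-1/17))*(-108) = (-140 - 7/17)*(-108) = -2387/17*(-108) = 257796/17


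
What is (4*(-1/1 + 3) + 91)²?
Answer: 9801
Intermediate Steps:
(4*(-1/1 + 3) + 91)² = (4*(-1*1 + 3) + 91)² = (4*(-1 + 3) + 91)² = (4*2 + 91)² = (8 + 91)² = 99² = 9801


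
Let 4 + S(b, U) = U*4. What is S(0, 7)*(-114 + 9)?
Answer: -2520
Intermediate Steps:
S(b, U) = -4 + 4*U (S(b, U) = -4 + U*4 = -4 + 4*U)
S(0, 7)*(-114 + 9) = (-4 + 4*7)*(-114 + 9) = (-4 + 28)*(-105) = 24*(-105) = -2520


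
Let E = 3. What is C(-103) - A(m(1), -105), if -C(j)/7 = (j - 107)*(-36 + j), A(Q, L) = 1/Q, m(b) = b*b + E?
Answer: -817321/4 ≈ -2.0433e+5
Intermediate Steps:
m(b) = 3 + b² (m(b) = b*b + 3 = b² + 3 = 3 + b²)
C(j) = -7*(-107 + j)*(-36 + j) (C(j) = -7*(j - 107)*(-36 + j) = -7*(-107 + j)*(-36 + j))
C(-103) - A(m(1), -105) = (-26964 - 7*(-103)² + 1001*(-103)) - 1/(3 + 1²) = (-26964 - 7*10609 - 103103) - 1/(3 + 1) = (-26964 - 74263 - 103103) - 1/4 = -204330 - 1*¼ = -204330 - ¼ = -817321/4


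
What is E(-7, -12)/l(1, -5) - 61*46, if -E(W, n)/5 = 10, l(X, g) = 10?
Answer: -2811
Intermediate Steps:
E(W, n) = -50 (E(W, n) = -5*10 = -50)
E(-7, -12)/l(1, -5) - 61*46 = -50/10 - 61*46 = -50*1/10 - 2806 = -5 - 2806 = -2811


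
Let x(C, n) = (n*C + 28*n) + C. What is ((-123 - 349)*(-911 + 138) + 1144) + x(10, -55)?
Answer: 363920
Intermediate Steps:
x(C, n) = C + 28*n + C*n (x(C, n) = (C*n + 28*n) + C = (28*n + C*n) + C = C + 28*n + C*n)
((-123 - 349)*(-911 + 138) + 1144) + x(10, -55) = ((-123 - 349)*(-911 + 138) + 1144) + (10 + 28*(-55) + 10*(-55)) = (-472*(-773) + 1144) + (10 - 1540 - 550) = (364856 + 1144) - 2080 = 366000 - 2080 = 363920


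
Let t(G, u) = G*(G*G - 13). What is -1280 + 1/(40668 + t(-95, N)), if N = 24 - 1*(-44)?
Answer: -1043804161/815472 ≈ -1280.0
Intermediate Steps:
N = 68 (N = 24 + 44 = 68)
t(G, u) = G*(-13 + G²) (t(G, u) = G*(G² - 13) = G*(-13 + G²))
-1280 + 1/(40668 + t(-95, N)) = -1280 + 1/(40668 - 95*(-13 + (-95)²)) = -1280 + 1/(40668 - 95*(-13 + 9025)) = -1280 + 1/(40668 - 95*9012) = -1280 + 1/(40668 - 856140) = -1280 + 1/(-815472) = -1280 - 1/815472 = -1043804161/815472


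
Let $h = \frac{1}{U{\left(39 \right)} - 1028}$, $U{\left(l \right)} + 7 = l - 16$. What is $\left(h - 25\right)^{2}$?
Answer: $\frac{640140601}{1024144} \approx 625.05$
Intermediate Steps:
$U{\left(l \right)} = -23 + l$ ($U{\left(l \right)} = -7 + \left(l - 16\right) = -7 + \left(-16 + l\right) = -23 + l$)
$h = - \frac{1}{1012}$ ($h = \frac{1}{\left(-23 + 39\right) - 1028} = \frac{1}{16 - 1028} = \frac{1}{-1012} = - \frac{1}{1012} \approx -0.00098814$)
$\left(h - 25\right)^{2} = \left(- \frac{1}{1012} - 25\right)^{2} = \left(- \frac{25301}{1012}\right)^{2} = \frac{640140601}{1024144}$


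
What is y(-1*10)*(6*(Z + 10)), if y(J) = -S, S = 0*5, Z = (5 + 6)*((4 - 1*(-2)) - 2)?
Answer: 0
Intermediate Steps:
Z = 44 (Z = 11*((4 + 2) - 2) = 11*(6 - 2) = 11*4 = 44)
S = 0
y(J) = 0 (y(J) = -1*0 = 0)
y(-1*10)*(6*(Z + 10)) = 0*(6*(44 + 10)) = 0*(6*54) = 0*324 = 0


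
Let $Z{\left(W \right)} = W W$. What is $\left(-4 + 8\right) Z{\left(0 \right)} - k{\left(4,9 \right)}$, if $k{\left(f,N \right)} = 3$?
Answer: $-3$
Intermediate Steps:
$Z{\left(W \right)} = W^{2}$
$\left(-4 + 8\right) Z{\left(0 \right)} - k{\left(4,9 \right)} = \left(-4 + 8\right) 0^{2} - 3 = 4 \cdot 0 - 3 = 0 - 3 = -3$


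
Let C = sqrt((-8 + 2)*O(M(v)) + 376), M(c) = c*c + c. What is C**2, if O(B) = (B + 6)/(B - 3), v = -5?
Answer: 6236/17 ≈ 366.82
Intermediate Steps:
M(c) = c + c**2 (M(c) = c**2 + c = c + c**2)
O(B) = (6 + B)/(-3 + B)
C = 2*sqrt(26503)/17 (C = sqrt((-8 + 2)*((6 - 5*(1 - 5))/(-3 - 5*(1 - 5))) + 376) = sqrt(-6*(6 - 5*(-4))/(-3 - 5*(-4)) + 376) = sqrt(-6*(6 + 20)/(-3 + 20) + 376) = sqrt(-6*26/17 + 376) = sqrt(-156/17 + 376) = sqrt(6236/17) = 2*sqrt(26503)/17 ≈ 19.153)
C**2 = (2*sqrt(26503)/17)**2 = 6236/17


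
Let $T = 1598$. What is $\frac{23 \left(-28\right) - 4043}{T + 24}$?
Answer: $- \frac{4687}{1622} \approx -2.8896$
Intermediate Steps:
$\frac{23 \left(-28\right) - 4043}{T + 24} = \frac{23 \left(-28\right) - 4043}{1598 + 24} = \frac{-644 - 4043}{1622} = \left(-4687\right) \frac{1}{1622} = - \frac{4687}{1622}$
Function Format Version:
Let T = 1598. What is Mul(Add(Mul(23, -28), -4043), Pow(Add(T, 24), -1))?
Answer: Rational(-4687, 1622) ≈ -2.8896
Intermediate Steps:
Mul(Add(Mul(23, -28), -4043), Pow(Add(T, 24), -1)) = Mul(Add(Mul(23, -28), -4043), Pow(Add(1598, 24), -1)) = Mul(Add(-644, -4043), Pow(1622, -1)) = Mul(-4687, Rational(1, 1622)) = Rational(-4687, 1622)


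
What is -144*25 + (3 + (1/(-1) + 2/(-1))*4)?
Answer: -3609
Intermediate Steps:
-144*25 + (3 + (1/(-1) + 2/(-1))*4) = -3600 + (3 + (1*(-1) + 2*(-1))*4) = -3600 + (3 + (-1 - 2)*4) = -3600 + (3 - 3*4) = -3600 + (3 - 12) = -3600 - 9 = -3609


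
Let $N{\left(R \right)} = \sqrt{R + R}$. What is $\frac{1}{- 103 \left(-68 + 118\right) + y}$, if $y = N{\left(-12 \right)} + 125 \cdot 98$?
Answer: $\frac{1775}{12602506} - \frac{i \sqrt{6}}{25205012} \approx 0.00014085 - 9.7183 \cdot 10^{-8} i$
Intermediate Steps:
$N{\left(R \right)} = \sqrt{2} \sqrt{R}$ ($N{\left(R \right)} = \sqrt{2 R} = \sqrt{2} \sqrt{R}$)
$y = 12250 + 2 i \sqrt{6}$ ($y = \sqrt{2} \sqrt{-12} + 125 \cdot 98 = \sqrt{2} \cdot 2 i \sqrt{3} + 12250 = 2 i \sqrt{6} + 12250 = 12250 + 2 i \sqrt{6} \approx 12250.0 + 4.899 i$)
$\frac{1}{- 103 \left(-68 + 118\right) + y} = \frac{1}{- 103 \left(-68 + 118\right) + \left(12250 + 2 i \sqrt{6}\right)} = \frac{1}{\left(-103\right) 50 + \left(12250 + 2 i \sqrt{6}\right)} = \frac{1}{-5150 + \left(12250 + 2 i \sqrt{6}\right)} = \frac{1}{7100 + 2 i \sqrt{6}}$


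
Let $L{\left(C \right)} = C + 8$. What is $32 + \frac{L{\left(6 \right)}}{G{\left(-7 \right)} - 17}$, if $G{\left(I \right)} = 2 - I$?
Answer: $\frac{121}{4} \approx 30.25$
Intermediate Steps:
$L{\left(C \right)} = 8 + C$
$32 + \frac{L{\left(6 \right)}}{G{\left(-7 \right)} - 17} = 32 + \frac{8 + 6}{\left(2 - -7\right) - 17} = 32 + \frac{1}{\left(2 + 7\right) - 17} \cdot 14 = 32 + \frac{1}{9 - 17} \cdot 14 = 32 + \frac{1}{-8} \cdot 14 = 32 - \frac{7}{4} = \frac{121}{4}$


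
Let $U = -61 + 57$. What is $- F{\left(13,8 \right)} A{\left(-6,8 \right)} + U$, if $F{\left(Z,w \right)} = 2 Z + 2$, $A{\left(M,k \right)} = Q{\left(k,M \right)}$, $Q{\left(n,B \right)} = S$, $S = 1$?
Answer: $-32$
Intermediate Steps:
$U = -4$
$Q{\left(n,B \right)} = 1$
$A{\left(M,k \right)} = 1$
$F{\left(Z,w \right)} = 2 + 2 Z$
$- F{\left(13,8 \right)} A{\left(-6,8 \right)} + U = - (2 + 2 \cdot 13) 1 - 4 = - (2 + 26) 1 - 4 = \left(-1\right) 28 \cdot 1 - 4 = \left(-28\right) 1 - 4 = -28 - 4 = -32$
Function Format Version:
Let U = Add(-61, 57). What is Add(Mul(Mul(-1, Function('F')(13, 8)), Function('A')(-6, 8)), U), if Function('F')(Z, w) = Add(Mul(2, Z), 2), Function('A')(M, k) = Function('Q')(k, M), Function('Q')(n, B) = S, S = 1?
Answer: -32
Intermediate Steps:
U = -4
Function('Q')(n, B) = 1
Function('A')(M, k) = 1
Function('F')(Z, w) = Add(2, Mul(2, Z))
Add(Mul(Mul(-1, Function('F')(13, 8)), Function('A')(-6, 8)), U) = Add(Mul(Mul(-1, Add(2, Mul(2, 13))), 1), -4) = Add(Mul(Mul(-1, Add(2, 26)), 1), -4) = Add(Mul(Mul(-1, 28), 1), -4) = Add(Mul(-28, 1), -4) = Add(-28, -4) = -32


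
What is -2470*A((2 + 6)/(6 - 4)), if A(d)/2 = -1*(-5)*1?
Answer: -24700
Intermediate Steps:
A(d) = 10 (A(d) = 2*(-1*(-5)*1) = 2*(5*1) = 2*5 = 10)
-2470*A((2 + 6)/(6 - 4)) = -2470*10 = -24700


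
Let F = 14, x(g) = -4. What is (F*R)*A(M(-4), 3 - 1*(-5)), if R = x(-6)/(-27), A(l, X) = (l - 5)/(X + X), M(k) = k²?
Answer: 77/54 ≈ 1.4259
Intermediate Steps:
A(l, X) = (-5 + l)/(2*X) (A(l, X) = (-5 + l)/((2*X)) = (-5 + l)*(1/(2*X)) = (-5 + l)/(2*X))
R = 4/27 (R = -4/(-27) = -4*(-1/27) = 4/27 ≈ 0.14815)
(F*R)*A(M(-4), 3 - 1*(-5)) = (14*(4/27))*((-5 + (-4)²)/(2*(3 - 1*(-5)))) = 56*((-5 + 16)/(2*(3 + 5)))/27 = 56*((½)*11/8)/27 = 56*((½)*(⅛)*11)/27 = (56/27)*(11/16) = 77/54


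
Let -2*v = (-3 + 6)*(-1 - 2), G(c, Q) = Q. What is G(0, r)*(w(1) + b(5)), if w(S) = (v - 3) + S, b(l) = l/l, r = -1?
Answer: -7/2 ≈ -3.5000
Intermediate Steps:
b(l) = 1
v = 9/2 (v = -(-3 + 6)*(-1 - 2)/2 = -3*(-3)/2 = -½*(-9) = 9/2 ≈ 4.5000)
w(S) = 3/2 + S (w(S) = (9/2 - 3) + S = 3/2 + S)
G(0, r)*(w(1) + b(5)) = -((3/2 + 1) + 1) = -(5/2 + 1) = -1*7/2 = -7/2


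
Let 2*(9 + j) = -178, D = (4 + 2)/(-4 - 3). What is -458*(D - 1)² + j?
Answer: -82204/49 ≈ -1677.6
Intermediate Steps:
D = -6/7 (D = 6/(-7) = 6*(-⅐) = -6/7 ≈ -0.85714)
j = -98 (j = -9 + (½)*(-178) = -9 - 89 = -98)
-458*(D - 1)² + j = -458*(-6/7 - 1)² - 98 = -458*(-13/7)² - 98 = -458*169/49 - 98 = -77402/49 - 98 = -82204/49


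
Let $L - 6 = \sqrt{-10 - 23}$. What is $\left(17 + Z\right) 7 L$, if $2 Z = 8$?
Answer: $882 + 147 i \sqrt{33} \approx 882.0 + 844.45 i$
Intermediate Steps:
$Z = 4$ ($Z = \frac{1}{2} \cdot 8 = 4$)
$L = 6 + i \sqrt{33}$ ($L = 6 + \sqrt{-10 - 23} = 6 + \sqrt{-33} = 6 + i \sqrt{33} \approx 6.0 + 5.7446 i$)
$\left(17 + Z\right) 7 L = \left(17 + 4\right) 7 \left(6 + i \sqrt{33}\right) = 21 \cdot 7 \left(6 + i \sqrt{33}\right) = 147 \left(6 + i \sqrt{33}\right) = 882 + 147 i \sqrt{33}$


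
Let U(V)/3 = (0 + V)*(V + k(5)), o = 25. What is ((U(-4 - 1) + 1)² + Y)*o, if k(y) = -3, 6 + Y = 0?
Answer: 365875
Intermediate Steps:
Y = -6 (Y = -6 + 0 = -6)
U(V) = 3*V*(-3 + V) (U(V) = 3*((0 + V)*(V - 3)) = 3*(V*(-3 + V)) = 3*V*(-3 + V))
((U(-4 - 1) + 1)² + Y)*o = ((3*(-4 - 1)*(-3 + (-4 - 1)) + 1)² - 6)*25 = ((3*(-5)*(-3 - 5) + 1)² - 6)*25 = ((3*(-5)*(-8) + 1)² - 6)*25 = ((120 + 1)² - 6)*25 = (121² - 6)*25 = (14641 - 6)*25 = 14635*25 = 365875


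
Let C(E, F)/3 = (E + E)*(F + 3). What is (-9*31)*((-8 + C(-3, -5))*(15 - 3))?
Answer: -93744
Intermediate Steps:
C(E, F) = 6*E*(3 + F) (C(E, F) = 3*((E + E)*(F + 3)) = 3*((2*E)*(3 + F)) = 3*(2*E*(3 + F)) = 6*E*(3 + F))
(-9*31)*((-8 + C(-3, -5))*(15 - 3)) = (-9*31)*((-8 + 6*(-3)*(3 - 5))*(15 - 3)) = -279*(-8 + 6*(-3)*(-2))*12 = -279*(-8 + 36)*12 = -7812*12 = -279*336 = -93744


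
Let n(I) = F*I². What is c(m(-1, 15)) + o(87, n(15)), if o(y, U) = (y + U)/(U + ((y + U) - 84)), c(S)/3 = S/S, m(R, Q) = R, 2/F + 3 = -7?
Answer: 73/29 ≈ 2.5172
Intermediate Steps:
F = -⅕ (F = 2/(-3 - 7) = 2/(-10) = 2*(-⅒) = -⅕ ≈ -0.20000)
n(I) = -I²/5
c(S) = 3 (c(S) = 3*(S/S) = 3*1 = 3)
o(y, U) = (U + y)/(-84 + y + 2*U) (o(y, U) = (U + y)/(U + ((U + y) - 84)) = (U + y)/(U + (-84 + U + y)) = (U + y)/(-84 + y + 2*U))
c(m(-1, 15)) + o(87, n(15)) = 3 + (-⅕*15² + 87)/(-84 + 87 + 2*(-⅕*15²)) = 3 + (-⅕*225 + 87)/(-84 + 87 + 2*(-⅕*225)) = 3 + (-45 + 87)/(-84 + 87 + 2*(-45)) = 3 + 42/(-84 + 87 - 90) = 3 + 42/(-87) = 3 - 1/87*42 = 3 - 14/29 = 73/29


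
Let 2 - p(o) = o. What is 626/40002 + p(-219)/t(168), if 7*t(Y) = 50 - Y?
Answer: -523807/40002 ≈ -13.095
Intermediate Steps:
p(o) = 2 - o
t(Y) = 50/7 - Y/7 (t(Y) = (50 - Y)/7 = 50/7 - Y/7)
626/40002 + p(-219)/t(168) = 626/40002 + (2 - 1*(-219))/(50/7 - ⅐*168) = 626*(1/40002) + (2 + 219)/(50/7 - 24) = 313/20001 + 221/(-118/7) = 313/20001 + 221*(-7/118) = 313/20001 - 1547/118 = -523807/40002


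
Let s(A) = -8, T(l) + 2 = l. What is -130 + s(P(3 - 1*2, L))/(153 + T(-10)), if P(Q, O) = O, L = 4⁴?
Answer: -18338/141 ≈ -130.06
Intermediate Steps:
T(l) = -2 + l
L = 256
-130 + s(P(3 - 1*2, L))/(153 + T(-10)) = -130 - 8/(153 + (-2 - 10)) = -130 - 8/(153 - 12) = -130 - 8/141 = -18338/141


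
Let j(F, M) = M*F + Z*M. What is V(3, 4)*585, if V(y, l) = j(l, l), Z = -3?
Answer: 2340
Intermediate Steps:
j(F, M) = -3*M + F*M (j(F, M) = M*F - 3*M = F*M - 3*M = -3*M + F*M)
V(y, l) = l*(-3 + l)
V(3, 4)*585 = (4*(-3 + 4))*585 = (4*1)*585 = 4*585 = 2340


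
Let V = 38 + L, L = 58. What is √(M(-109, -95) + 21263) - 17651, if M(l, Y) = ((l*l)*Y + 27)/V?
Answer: -17651 + √1368870/12 ≈ -17554.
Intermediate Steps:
V = 96 (V = 38 + 58 = 96)
M(l, Y) = 9/32 + Y*l²/96 (M(l, Y) = ((l*l)*Y + 27)/96 = (l²*Y + 27)*(1/96) = (Y*l² + 27)*(1/96) = (27 + Y*l²)*(1/96) = 9/32 + Y*l²/96)
√(M(-109, -95) + 21263) - 17651 = √((9/32 + (1/96)*(-95)*(-109)²) + 21263) - 17651 = √((9/32 + (1/96)*(-95)*11881) + 21263) - 17651 = √((9/32 - 1128695/96) + 21263) - 17651 = √(-282167/24 + 21263) - 17651 = √(228145/24) - 17651 = √1368870/12 - 17651 = -17651 + √1368870/12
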